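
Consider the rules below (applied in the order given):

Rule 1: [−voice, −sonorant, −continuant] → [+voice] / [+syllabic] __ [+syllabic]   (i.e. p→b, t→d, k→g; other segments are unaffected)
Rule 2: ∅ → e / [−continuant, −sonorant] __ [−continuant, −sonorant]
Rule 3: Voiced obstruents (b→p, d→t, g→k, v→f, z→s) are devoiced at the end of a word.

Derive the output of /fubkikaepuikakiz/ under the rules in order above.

Rule 1 (intervocalic voicing): /k/ is a voiceless stop between vowels /i/ and /a/, so it voices to [g]. /p/ is a voiceless stop between vowels /e/ and /u/, so it voices to [b]. /k/ is a voiceless stop between vowels /i/ and /a/, so it voices to [g]. /k/ is a voiceless stop between vowels /a/ and /i/, so it voices to [g]. /fubkikaepuikakiz/ → fubkigaebuigagiz.
Rule 2 (stop-cluster e-epenthesis): /b/ and /k/ form a stop–stop cluster, so [e] is inserted between them. /fubkigaebuigagiz/ → fubekigaebuigagiz.
Rule 3 (final devoicing): /z/ is a voiced obstruent in word-final position, so it devoices to [s]. /fubekigaebuigagiz/ → fubekigaebuigagis.

fubekigaebuigagis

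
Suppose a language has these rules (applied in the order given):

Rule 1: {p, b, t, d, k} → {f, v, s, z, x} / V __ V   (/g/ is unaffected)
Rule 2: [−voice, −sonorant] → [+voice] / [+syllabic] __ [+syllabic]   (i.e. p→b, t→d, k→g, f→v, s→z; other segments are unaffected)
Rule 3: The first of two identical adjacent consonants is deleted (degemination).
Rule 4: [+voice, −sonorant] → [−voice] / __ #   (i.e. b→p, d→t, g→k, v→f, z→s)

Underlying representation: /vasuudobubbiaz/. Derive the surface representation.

vazuuzovubias

Rule 1 (intervocalic spirantization): /d/ is a stop between vowels /u/ and /o/, so it spirantizes to the fricative [z]. /b/ is a stop between vowels /o/ and /u/, so it spirantizes to the fricative [v]. /vasuudobubbiaz/ → vasuuzovubbiaz.
Rule 2 (intervocalic voicing): /s/ is a voiceless obstruent between vowels /a/ and /u/, so it voices to [z]. /vasuuzovubbiaz/ → vazuuzovubbiaz.
Rule 3 (degemination): /bb/ is a geminate; the first /b/ deletes. /vazuuzovubbiaz/ → vazuuzovubiaz.
Rule 4 (final devoicing): /z/ is a voiced obstruent in word-final position, so it devoices to [s]. /vazuuzovubiaz/ → vazuuzovubias.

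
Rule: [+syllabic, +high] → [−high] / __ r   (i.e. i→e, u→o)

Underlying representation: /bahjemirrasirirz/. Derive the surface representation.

/i/ is a high vowel immediately before /r/, so it lowers to [e].
/i/ is a high vowel immediately before /r/, so it lowers to [e].
/i/ is a high vowel immediately before /r/, so it lowers to [e].
Surface form: [bahjemerrasererz].

bahjemerrasererz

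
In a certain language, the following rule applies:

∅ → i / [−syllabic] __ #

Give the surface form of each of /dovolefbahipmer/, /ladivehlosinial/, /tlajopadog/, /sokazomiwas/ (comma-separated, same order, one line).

dovolefbahipmeri, ladivehlosiniali, tlajopadogi, sokazomiwasi

/dovolefbahipmer/: the form ends in the consonant /r/, so [i] is inserted word-finally. → [dovolefbahipmeri].
/ladivehlosinial/: the form ends in the consonant /l/, so [i] is inserted word-finally. → [ladivehlosiniali].
/tlajopadog/: the form ends in the consonant /g/, so [i] is inserted word-finally. → [tlajopadogi].
/sokazomiwas/: the form ends in the consonant /s/, so [i] is inserted word-finally. → [sokazomiwasi].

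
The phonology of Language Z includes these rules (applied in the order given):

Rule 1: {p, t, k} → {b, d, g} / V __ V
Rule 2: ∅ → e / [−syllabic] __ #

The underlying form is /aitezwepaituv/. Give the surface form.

aidezwebaiduve

Rule 1 (intervocalic voicing): /t/ is a voiceless stop between vowels /i/ and /e/, so it voices to [d]. /p/ is a voiceless stop between vowels /e/ and /a/, so it voices to [b]. /t/ is a voiceless stop between vowels /i/ and /u/, so it voices to [d]. /aitezwepaituv/ → aidezwebaiduv.
Rule 2 (final e-epenthesis): the form ends in the consonant /v/, so [e] is inserted word-finally. /aidezwebaiduv/ → aidezwebaiduve.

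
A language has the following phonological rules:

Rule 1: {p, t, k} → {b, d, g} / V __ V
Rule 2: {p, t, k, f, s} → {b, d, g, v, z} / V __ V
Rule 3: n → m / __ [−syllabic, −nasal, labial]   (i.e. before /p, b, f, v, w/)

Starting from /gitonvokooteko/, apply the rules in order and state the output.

Rule 1 (intervocalic voicing): /t/ is a voiceless stop between vowels /i/ and /o/, so it voices to [d]. /k/ is a voiceless stop between vowels /o/ and /o/, so it voices to [g]. /t/ is a voiceless stop between vowels /o/ and /e/, so it voices to [d]. /k/ is a voiceless stop between vowels /e/ and /o/, so it voices to [g]. /gitonvokooteko/ → gidonvogoodego.
Rule 2 (intervocalic voicing): no segment meets the environment; /gidonvogoodego/ is unchanged.
Rule 3 (nasal place assimilation): /n/ precedes the labial consonant /v/, so it assimilates in place to [m]. /gidonvogoodego/ → gidomvogoodego.

gidomvogoodego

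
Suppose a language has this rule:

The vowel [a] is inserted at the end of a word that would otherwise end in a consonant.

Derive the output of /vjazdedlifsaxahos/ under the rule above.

the form ends in the consonant /s/, so [a] is inserted word-finally.
Surface form: [vjazdedlifsaxahosa].

vjazdedlifsaxahosa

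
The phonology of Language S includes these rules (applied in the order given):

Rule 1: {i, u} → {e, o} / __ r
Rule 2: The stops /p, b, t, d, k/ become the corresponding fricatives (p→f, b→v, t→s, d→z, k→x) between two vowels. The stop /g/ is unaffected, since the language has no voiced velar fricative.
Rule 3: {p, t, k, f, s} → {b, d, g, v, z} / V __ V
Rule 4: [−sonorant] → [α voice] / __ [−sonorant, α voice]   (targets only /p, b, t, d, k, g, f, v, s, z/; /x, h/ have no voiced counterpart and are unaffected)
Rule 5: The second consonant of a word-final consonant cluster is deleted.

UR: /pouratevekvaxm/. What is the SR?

poorazevegvax

Rule 1 (pre-rhotic lowering): /u/ is a high vowel immediately before /r/, so it lowers to [o]. /pouratevekvaxm/ → pooratevekvaxm.
Rule 2 (intervocalic spirantization): /t/ is a stop between vowels /a/ and /e/, so it spirantizes to the fricative [s]. /pooratevekvaxm/ → poorasevekvaxm.
Rule 3 (intervocalic voicing): /s/ is a voiceless obstruent between vowels /a/ and /e/, so it voices to [z]. /poorasevekvaxm/ → poorazevekvaxm.
Rule 4 (regressive voicing assimilation): /k/ precedes the voiced obstruent /v/, so it voices to [g] by assimilation. /poorazevekvaxm/ → poorazevegvaxm.
Rule 5 (final cluster simplification): /m/ is the second consonant of a word-final cluster /xm/, so it deletes. /poorazevegvaxm/ → poorazevegvax.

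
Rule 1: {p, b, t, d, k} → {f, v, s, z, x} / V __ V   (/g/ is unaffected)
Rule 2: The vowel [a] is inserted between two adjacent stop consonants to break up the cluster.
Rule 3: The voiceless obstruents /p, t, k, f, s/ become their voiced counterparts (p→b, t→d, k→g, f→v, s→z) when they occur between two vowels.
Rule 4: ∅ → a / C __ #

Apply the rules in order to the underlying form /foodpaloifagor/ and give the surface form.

Rule 1 (intervocalic spirantization): no segment meets the environment; /foodpaloifagor/ is unchanged.
Rule 2 (stop-cluster a-epenthesis): /d/ and /p/ form a stop–stop cluster, so [a] is inserted between them. /foodpaloifagor/ → foodapaloifagor.
Rule 3 (intervocalic voicing): /p/ is a voiceless obstruent between vowels /a/ and /a/, so it voices to [b]. /f/ is a voiceless obstruent between vowels /i/ and /a/, so it voices to [v]. /foodapaloifagor/ → foodabaloivagor.
Rule 4 (final a-epenthesis): the form ends in the consonant /r/, so [a] is inserted word-finally. /foodabaloivagor/ → foodabaloivagora.

foodabaloivagora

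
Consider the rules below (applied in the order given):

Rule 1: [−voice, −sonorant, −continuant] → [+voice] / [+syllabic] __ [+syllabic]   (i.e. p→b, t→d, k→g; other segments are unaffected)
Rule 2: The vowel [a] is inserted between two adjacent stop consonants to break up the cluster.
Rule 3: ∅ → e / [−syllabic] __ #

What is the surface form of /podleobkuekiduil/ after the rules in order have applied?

podleobakuegiduile

Rule 1 (intervocalic voicing): /k/ is a voiceless stop between vowels /e/ and /i/, so it voices to [g]. /podleobkuekiduil/ → podleobkuegiduil.
Rule 2 (stop-cluster a-epenthesis): /b/ and /k/ form a stop–stop cluster, so [a] is inserted between them. /podleobkuegiduil/ → podleobakuegiduil.
Rule 3 (final e-epenthesis): the form ends in the consonant /l/, so [e] is inserted word-finally. /podleobakuegiduil/ → podleobakuegiduile.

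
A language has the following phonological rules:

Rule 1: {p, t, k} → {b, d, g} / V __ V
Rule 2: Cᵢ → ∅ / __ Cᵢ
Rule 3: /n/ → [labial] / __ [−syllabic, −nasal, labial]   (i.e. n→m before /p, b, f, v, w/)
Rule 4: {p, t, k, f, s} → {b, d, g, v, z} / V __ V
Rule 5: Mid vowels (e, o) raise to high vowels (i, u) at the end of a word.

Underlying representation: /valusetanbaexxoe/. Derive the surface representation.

valuzedambaexoi

Rule 1 (intervocalic voicing): /t/ is a voiceless stop between vowels /e/ and /a/, so it voices to [d]. /valusetanbaexxoe/ → valusedanbaexxoe.
Rule 2 (degemination): /xx/ is a geminate; the first /x/ deletes. /valusedanbaexxoe/ → valusedanbaexoe.
Rule 3 (nasal place assimilation): /n/ precedes the labial consonant /b/, so it assimilates in place to [m]. /valusedanbaexoe/ → valusedambaexoe.
Rule 4 (intervocalic voicing): /s/ is a voiceless obstruent between vowels /u/ and /e/, so it voices to [z]. /valusedambaexoe/ → valuzedambaexoe.
Rule 5 (final vowel raising): /e/ is a mid vowel in word-final position, so it raises to [i]. /valuzedambaexoe/ → valuzedambaexoi.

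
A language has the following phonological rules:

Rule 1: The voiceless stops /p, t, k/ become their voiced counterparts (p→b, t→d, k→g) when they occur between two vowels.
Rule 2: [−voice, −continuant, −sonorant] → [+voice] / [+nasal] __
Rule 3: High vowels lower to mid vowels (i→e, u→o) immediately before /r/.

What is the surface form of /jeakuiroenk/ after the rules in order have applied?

jeagueroeng

Rule 1 (intervocalic voicing): /k/ is a voiceless stop between vowels /a/ and /u/, so it voices to [g]. /jeakuiroenk/ → jeaguiroenk.
Rule 2 (post-nasal voicing): /k/ is a voiceless stop immediately after the nasal /n/, so it voices to [g]. /jeaguiroenk/ → jeaguiroeng.
Rule 3 (pre-rhotic lowering): /i/ is a high vowel immediately before /r/, so it lowers to [e]. /jeaguiroeng/ → jeagueroeng.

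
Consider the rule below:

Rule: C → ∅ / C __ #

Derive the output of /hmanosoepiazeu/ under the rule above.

No segment of /hmanosoepiazeu/ meets the structural description of the rule, so the form surfaces unchanged.

hmanosoepiazeu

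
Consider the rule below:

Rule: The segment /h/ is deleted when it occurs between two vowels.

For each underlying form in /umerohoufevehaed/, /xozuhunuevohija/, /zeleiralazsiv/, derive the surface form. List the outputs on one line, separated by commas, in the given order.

/umerohoufevehaed/: /h/ occurs between vowels /o/ and /o/, so it deletes. /h/ occurs between vowels /e/ and /a/, so it deletes. → [umerooufeveaed].
/xozuhunuevohija/: /h/ occurs between vowels /u/ and /u/, so it deletes. /h/ occurs between vowels /o/ and /i/, so it deletes. → [xozuunuevoija].
/zeleiralazsiv/: the rule's environment is not met; surfaces unchanged as [zeleiralazsiv].

umerooufeveaed, xozuunuevoija, zeleiralazsiv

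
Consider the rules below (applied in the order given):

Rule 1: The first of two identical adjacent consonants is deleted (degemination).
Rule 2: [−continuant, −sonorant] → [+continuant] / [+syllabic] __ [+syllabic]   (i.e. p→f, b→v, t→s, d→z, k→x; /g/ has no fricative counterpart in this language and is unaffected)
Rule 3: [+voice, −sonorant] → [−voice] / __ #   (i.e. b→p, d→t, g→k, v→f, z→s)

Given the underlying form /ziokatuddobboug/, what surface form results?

Rule 1 (degemination): /dd/ is a geminate; the first /d/ deletes. /bb/ is a geminate; the first /b/ deletes. /ziokatuddobboug/ → ziokatudoboug.
Rule 2 (intervocalic spirantization): /k/ is a stop between vowels /o/ and /a/, so it spirantizes to the fricative [x]. /t/ is a stop between vowels /a/ and /u/, so it spirantizes to the fricative [s]. /d/ is a stop between vowels /u/ and /o/, so it spirantizes to the fricative [z]. /b/ is a stop between vowels /o/ and /o/, so it spirantizes to the fricative [v]. /ziokatudoboug/ → zioxasuzovoug.
Rule 3 (final devoicing): /g/ is a voiced obstruent in word-final position, so it devoices to [k]. /zioxasuzovoug/ → zioxasuzovouk.

zioxasuzovouk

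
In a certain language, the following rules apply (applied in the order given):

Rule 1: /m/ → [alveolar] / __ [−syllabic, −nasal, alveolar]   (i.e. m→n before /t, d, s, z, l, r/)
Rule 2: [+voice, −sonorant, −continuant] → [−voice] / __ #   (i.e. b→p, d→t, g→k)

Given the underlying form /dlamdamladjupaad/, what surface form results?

Rule 1 (nasal place assimilation): /m/ precedes the alveolar consonant /d/, so it assimilates in place to [n]. /m/ precedes the alveolar consonant /l/, so it assimilates in place to [n]. /dlamdamladjupaad/ → dlandanladjupaad.
Rule 2 (final devoicing): /d/ is a voiced stop in word-final position, so it devoices to [t]. /dlandanladjupaad/ → dlandanladjupaat.

dlandanladjupaat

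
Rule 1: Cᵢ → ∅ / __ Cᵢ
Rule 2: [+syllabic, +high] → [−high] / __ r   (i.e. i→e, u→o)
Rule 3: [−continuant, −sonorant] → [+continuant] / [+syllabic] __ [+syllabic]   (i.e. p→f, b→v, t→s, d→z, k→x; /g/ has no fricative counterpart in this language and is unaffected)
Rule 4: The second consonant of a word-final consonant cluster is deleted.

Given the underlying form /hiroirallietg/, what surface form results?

Rule 1 (degemination): /ll/ is a geminate; the first /l/ deletes. /hiroirallietg/ → hiroiralietg.
Rule 2 (pre-rhotic lowering): /i/ is a high vowel immediately before /r/, so it lowers to [e]. /i/ is a high vowel immediately before /r/, so it lowers to [e]. /hiroiralietg/ → heroeralietg.
Rule 3 (intervocalic spirantization): no segment meets the environment; /heroeralietg/ is unchanged.
Rule 4 (final cluster simplification): /g/ is the second consonant of a word-final cluster /tg/, so it deletes. /heroeralietg/ → heroeraliet.

heroeraliet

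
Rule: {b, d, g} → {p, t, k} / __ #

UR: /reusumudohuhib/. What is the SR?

reusumudohuhip

Scanning /reusumudohuhib/: /d/ at position 8 is not in the conditioning environment; /b/ is a voiced stop in word-final position, so it devoices to [p].
Result: [reusumudohuhip].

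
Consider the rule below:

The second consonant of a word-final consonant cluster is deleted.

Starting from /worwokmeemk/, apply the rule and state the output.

worwokmeem

/k/ is the second consonant of a word-final cluster /mk/, so it deletes.
The other instances of /w/, /r/, /k/, /m/ do not occur in the required environment and remain unchanged.
Surface form: [worwokmeem].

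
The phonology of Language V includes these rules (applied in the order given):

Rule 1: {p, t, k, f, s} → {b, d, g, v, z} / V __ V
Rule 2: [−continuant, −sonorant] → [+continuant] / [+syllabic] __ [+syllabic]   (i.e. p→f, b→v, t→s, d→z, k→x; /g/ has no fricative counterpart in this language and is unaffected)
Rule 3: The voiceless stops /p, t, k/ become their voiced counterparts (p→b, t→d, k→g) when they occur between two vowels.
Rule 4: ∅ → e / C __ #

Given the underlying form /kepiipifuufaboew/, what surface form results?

Rule 1 (intervocalic voicing): /p/ is a voiceless obstruent between vowels /e/ and /i/, so it voices to [b]. /p/ is a voiceless obstruent between vowels /i/ and /i/, so it voices to [b]. /f/ is a voiceless obstruent between vowels /i/ and /u/, so it voices to [v]. /f/ is a voiceless obstruent between vowels /u/ and /a/, so it voices to [v]. /kepiipifuufaboew/ → kebiibivuuvaboew.
Rule 2 (intervocalic spirantization): /b/ is a stop between vowels /e/ and /i/, so it spirantizes to the fricative [v]. /b/ is a stop between vowels /i/ and /i/, so it spirantizes to the fricative [v]. /b/ is a stop between vowels /a/ and /o/, so it spirantizes to the fricative [v]. /kebiibivuuvaboew/ → keviivivuuvavoew.
Rule 3 (intervocalic voicing): no segment meets the environment; /keviivivuuvavoew/ is unchanged.
Rule 4 (final e-epenthesis): the form ends in the consonant /w/, so [e] is inserted word-finally. /keviivivuuvavoew/ → keviivivuuvavoewe.

keviivivuuvavoewe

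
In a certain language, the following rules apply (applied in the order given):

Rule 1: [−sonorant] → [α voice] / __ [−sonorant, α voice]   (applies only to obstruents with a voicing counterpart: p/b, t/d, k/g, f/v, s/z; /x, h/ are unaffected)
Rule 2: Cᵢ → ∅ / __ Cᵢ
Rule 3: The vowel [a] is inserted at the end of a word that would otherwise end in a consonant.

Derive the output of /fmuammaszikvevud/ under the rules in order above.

fmuamazigvevuda

Rule 1 (regressive voicing assimilation): /s/ precedes the voiced obstruent /z/, so it voices to [z] by assimilation. /k/ precedes the voiced obstruent /v/, so it voices to [g] by assimilation. /fmuammaszikvevud/ → fmuammazzigvevud.
Rule 2 (degemination): /mm/ is a geminate; the first /m/ deletes. /zz/ is a geminate; the first /z/ deletes. /fmuammazzigvevud/ → fmuamazigvevud.
Rule 3 (final a-epenthesis): the form ends in the consonant /d/, so [a] is inserted word-finally. /fmuamazigvevud/ → fmuamazigvevuda.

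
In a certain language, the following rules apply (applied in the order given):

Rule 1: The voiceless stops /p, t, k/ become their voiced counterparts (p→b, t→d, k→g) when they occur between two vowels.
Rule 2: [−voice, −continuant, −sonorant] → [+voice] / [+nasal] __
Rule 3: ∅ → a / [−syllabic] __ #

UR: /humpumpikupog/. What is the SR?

Rule 1 (intervocalic voicing): /k/ is a voiceless stop between vowels /i/ and /u/, so it voices to [g]. /p/ is a voiceless stop between vowels /u/ and /o/, so it voices to [b]. /humpumpikupog/ → humpumpigubog.
Rule 2 (post-nasal voicing): /p/ is a voiceless stop immediately after the nasal /m/, so it voices to [b]. /p/ is a voiceless stop immediately after the nasal /m/, so it voices to [b]. /humpumpigubog/ → humbumbigubog.
Rule 3 (final a-epenthesis): the form ends in the consonant /g/, so [a] is inserted word-finally. /humbumbigubog/ → humbumbiguboga.

humbumbiguboga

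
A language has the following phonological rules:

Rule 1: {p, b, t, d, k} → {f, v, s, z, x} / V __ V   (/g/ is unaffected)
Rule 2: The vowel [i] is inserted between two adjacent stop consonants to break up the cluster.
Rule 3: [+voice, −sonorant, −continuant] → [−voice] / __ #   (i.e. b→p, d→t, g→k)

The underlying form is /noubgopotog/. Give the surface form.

Rule 1 (intervocalic spirantization): /p/ is a stop between vowels /o/ and /o/, so it spirantizes to the fricative [f]. /t/ is a stop between vowels /o/ and /o/, so it spirantizes to the fricative [s]. /noubgopotog/ → noubgofosog.
Rule 2 (stop-cluster i-epenthesis): /b/ and /g/ form a stop–stop cluster, so [i] is inserted between them. /noubgofosog/ → noubigofosog.
Rule 3 (final devoicing): /g/ is a voiced stop in word-final position, so it devoices to [k]. /noubigofosog/ → noubigofosok.

noubigofosok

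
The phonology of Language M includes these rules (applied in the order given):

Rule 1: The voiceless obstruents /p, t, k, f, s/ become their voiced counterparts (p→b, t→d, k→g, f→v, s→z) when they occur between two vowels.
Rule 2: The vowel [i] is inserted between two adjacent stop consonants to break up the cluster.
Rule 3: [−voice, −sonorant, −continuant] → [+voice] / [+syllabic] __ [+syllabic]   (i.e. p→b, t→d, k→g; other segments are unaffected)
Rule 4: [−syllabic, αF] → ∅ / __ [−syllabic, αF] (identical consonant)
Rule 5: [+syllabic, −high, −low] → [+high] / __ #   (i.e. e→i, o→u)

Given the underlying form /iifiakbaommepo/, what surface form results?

Rule 1 (intervocalic voicing): /f/ is a voiceless obstruent between vowels /i/ and /i/, so it voices to [v]. /p/ is a voiceless obstruent between vowels /e/ and /o/, so it voices to [b]. /iifiakbaommepo/ → iiviakbaommebo.
Rule 2 (stop-cluster i-epenthesis): /k/ and /b/ form a stop–stop cluster, so [i] is inserted between them. /iiviakbaommebo/ → iiviakibaommebo.
Rule 3 (intervocalic voicing): /k/ is a voiceless stop between vowels /a/ and /i/, so it voices to [g]. /iiviakibaommebo/ → iiviagibaommebo.
Rule 4 (degemination): /mm/ is a geminate; the first /m/ deletes. /iiviagibaommebo/ → iiviagibaomebo.
Rule 5 (final vowel raising): /o/ is a mid vowel in word-final position, so it raises to [u]. /iiviagibaomebo/ → iiviagibaomebu.

iiviagibaomebu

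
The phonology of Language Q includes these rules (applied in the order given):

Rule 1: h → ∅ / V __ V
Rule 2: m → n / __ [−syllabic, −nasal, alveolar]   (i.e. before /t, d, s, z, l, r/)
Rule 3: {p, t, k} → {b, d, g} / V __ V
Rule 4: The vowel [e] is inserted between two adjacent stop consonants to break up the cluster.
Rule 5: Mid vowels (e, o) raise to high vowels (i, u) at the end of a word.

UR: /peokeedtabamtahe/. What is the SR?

Rule 1 (intervocalic h-deletion): /h/ occurs between vowels /a/ and /e/, so it deletes. /peokeedtabamtahe/ → peokeedtabamtae.
Rule 2 (nasal place assimilation): /m/ precedes the alveolar consonant /t/, so it assimilates in place to [n]. /peokeedtabamtae/ → peokeedtabantae.
Rule 3 (intervocalic voicing): /k/ is a voiceless stop between vowels /o/ and /e/, so it voices to [g]. /peokeedtabantae/ → peogeedtabantae.
Rule 4 (stop-cluster e-epenthesis): /d/ and /t/ form a stop–stop cluster, so [e] is inserted between them. /peogeedtabantae/ → peogeedetabantae.
Rule 5 (final vowel raising): /e/ is a mid vowel in word-final position, so it raises to [i]. /peogeedetabantae/ → peogeedetabantai.

peogeedetabantai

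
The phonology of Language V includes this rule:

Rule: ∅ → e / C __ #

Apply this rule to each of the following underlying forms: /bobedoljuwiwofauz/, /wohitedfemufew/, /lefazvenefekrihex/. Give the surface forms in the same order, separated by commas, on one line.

bobedoljuwiwofauze, wohitedfemufewe, lefazvenefekrihexe

/bobedoljuwiwofauz/: the form ends in the consonant /z/, so [e] is inserted word-finally. → [bobedoljuwiwofauze].
/wohitedfemufew/: the form ends in the consonant /w/, so [e] is inserted word-finally. → [wohitedfemufewe].
/lefazvenefekrihex/: the form ends in the consonant /x/, so [e] is inserted word-finally. → [lefazvenefekrihexe].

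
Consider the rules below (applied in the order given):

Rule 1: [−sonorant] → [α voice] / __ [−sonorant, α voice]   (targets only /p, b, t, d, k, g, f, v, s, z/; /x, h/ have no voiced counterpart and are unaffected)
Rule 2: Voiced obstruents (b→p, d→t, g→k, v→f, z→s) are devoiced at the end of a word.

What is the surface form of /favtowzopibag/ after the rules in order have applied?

Rule 1 (regressive voicing assimilation): /v/ precedes the voiceless obstruent /t/, so it devoices to [f] by assimilation. /favtowzopibag/ → faftowzopibag.
Rule 2 (final devoicing): /g/ is a voiced obstruent in word-final position, so it devoices to [k]. /faftowzopibag/ → faftowzopibak.

faftowzopibak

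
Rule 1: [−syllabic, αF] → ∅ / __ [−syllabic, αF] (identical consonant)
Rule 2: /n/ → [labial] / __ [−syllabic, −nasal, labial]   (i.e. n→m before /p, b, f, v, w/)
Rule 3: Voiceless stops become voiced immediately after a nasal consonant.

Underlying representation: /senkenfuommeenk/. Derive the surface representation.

sengemfuomeeng

Rule 1 (degemination): /mm/ is a geminate; the first /m/ deletes. /senkenfuommeenk/ → senkenfuomeenk.
Rule 2 (nasal place assimilation): /n/ precedes the labial consonant /f/, so it assimilates in place to [m]. /senkenfuomeenk/ → senkemfuomeenk.
Rule 3 (post-nasal voicing): /k/ is a voiceless stop immediately after the nasal /n/, so it voices to [g]. /k/ is a voiceless stop immediately after the nasal /n/, so it voices to [g]. /senkemfuomeenk/ → sengemfuomeeng.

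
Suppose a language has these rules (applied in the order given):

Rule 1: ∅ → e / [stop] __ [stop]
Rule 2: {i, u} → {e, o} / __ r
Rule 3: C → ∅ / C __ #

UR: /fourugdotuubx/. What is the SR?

Rule 1 (stop-cluster e-epenthesis): /g/ and /d/ form a stop–stop cluster, so [e] is inserted between them. /fourugdotuubx/ → fourugedotuubx.
Rule 2 (pre-rhotic lowering): /u/ is a high vowel immediately before /r/, so it lowers to [o]. /fourugedotuubx/ → foorugedotuubx.
Rule 3 (final cluster simplification): /x/ is the second consonant of a word-final cluster /bx/, so it deletes. /foorugedotuubx/ → foorugedotuub.

foorugedotuub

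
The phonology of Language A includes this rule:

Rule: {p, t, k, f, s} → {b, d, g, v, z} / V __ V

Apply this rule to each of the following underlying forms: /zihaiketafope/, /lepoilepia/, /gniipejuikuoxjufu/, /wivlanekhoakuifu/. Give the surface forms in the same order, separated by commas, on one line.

zihaigedavobe, leboilebia, gniibejuiguoxjuvu, wivlanekhoaguivu

/zihaiketafope/: /k/ is a voiceless obstruent between vowels /i/ and /e/, so it voices to [g]. /t/ is a voiceless obstruent between vowels /e/ and /a/, so it voices to [d]. /f/ is a voiceless obstruent between vowels /a/ and /o/, so it voices to [v]. /p/ is a voiceless obstruent between vowels /o/ and /e/, so it voices to [b]. → [zihaigedavobe].
/lepoilepia/: /p/ is a voiceless obstruent between vowels /e/ and /o/, so it voices to [b]. /p/ is a voiceless obstruent between vowels /e/ and /i/, so it voices to [b]. → [leboilebia].
/gniipejuikuoxjufu/: /p/ is a voiceless obstruent between vowels /i/ and /e/, so it voices to [b]. /k/ is a voiceless obstruent between vowels /i/ and /u/, so it voices to [g]. /f/ is a voiceless obstruent between vowels /u/ and /u/, so it voices to [v]. → [gniibejuiguoxjuvu].
/wivlanekhoakuifu/: /k/ is a voiceless obstruent between vowels /a/ and /u/, so it voices to [g]. /f/ is a voiceless obstruent between vowels /i/ and /u/, so it voices to [v]. → [wivlanekhoaguivu].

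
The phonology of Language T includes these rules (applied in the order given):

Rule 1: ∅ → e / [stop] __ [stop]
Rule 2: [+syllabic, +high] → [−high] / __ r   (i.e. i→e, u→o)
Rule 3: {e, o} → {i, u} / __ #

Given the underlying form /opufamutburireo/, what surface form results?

opufamuteborereu

Rule 1 (stop-cluster e-epenthesis): /t/ and /b/ form a stop–stop cluster, so [e] is inserted between them. /opufamutburireo/ → opufamuteburireo.
Rule 2 (pre-rhotic lowering): /u/ is a high vowel immediately before /r/, so it lowers to [o]. /i/ is a high vowel immediately before /r/, so it lowers to [e]. /opufamuteburireo/ → opufamuteborereo.
Rule 3 (final vowel raising): /o/ is a mid vowel in word-final position, so it raises to [u]. /opufamuteborereo/ → opufamuteborereu.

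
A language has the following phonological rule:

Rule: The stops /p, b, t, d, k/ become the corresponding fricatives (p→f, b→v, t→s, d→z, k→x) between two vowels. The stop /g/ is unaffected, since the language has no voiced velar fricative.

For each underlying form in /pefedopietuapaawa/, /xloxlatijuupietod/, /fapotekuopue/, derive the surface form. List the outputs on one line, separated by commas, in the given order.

/pefedopietuapaawa/: /d/ is a stop between vowels /e/ and /o/, so it spirantizes to the fricative [z]. /p/ is a stop between vowels /o/ and /i/, so it spirantizes to the fricative [f]. /t/ is a stop between vowels /e/ and /u/, so it spirantizes to the fricative [s]. /p/ is a stop between vowels /a/ and /a/, so it spirantizes to the fricative [f]. → [pefezofiesuafaawa].
/xloxlatijuupietod/: /t/ is a stop between vowels /a/ and /i/, so it spirantizes to the fricative [s]. /p/ is a stop between vowels /u/ and /i/, so it spirantizes to the fricative [f]. /t/ is a stop between vowels /e/ and /o/, so it spirantizes to the fricative [s]. → [xloxlasijuufiesod].
/fapotekuopue/: /p/ is a stop between vowels /a/ and /o/, so it spirantizes to the fricative [f]. /t/ is a stop between vowels /o/ and /e/, so it spirantizes to the fricative [s]. /k/ is a stop between vowels /e/ and /u/, so it spirantizes to the fricative [x]. /p/ is a stop between vowels /o/ and /u/, so it spirantizes to the fricative [f]. → [fafosexuofue].

pefezofiesuafaawa, xloxlasijuufiesod, fafosexuofue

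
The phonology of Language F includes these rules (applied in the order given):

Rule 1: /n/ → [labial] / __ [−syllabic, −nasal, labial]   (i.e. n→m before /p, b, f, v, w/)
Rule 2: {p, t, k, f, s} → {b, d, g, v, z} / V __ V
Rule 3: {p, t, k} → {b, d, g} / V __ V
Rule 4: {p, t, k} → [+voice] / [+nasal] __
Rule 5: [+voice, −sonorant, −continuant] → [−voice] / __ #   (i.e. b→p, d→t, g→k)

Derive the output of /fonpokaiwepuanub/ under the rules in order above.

fombogaiwebuanup

Rule 1 (nasal place assimilation): /n/ precedes the labial consonant /p/, so it assimilates in place to [m]. /fonpokaiwepuanub/ → fompokaiwepuanub.
Rule 2 (intervocalic voicing): /k/ is a voiceless obstruent between vowels /o/ and /a/, so it voices to [g]. /p/ is a voiceless obstruent between vowels /e/ and /u/, so it voices to [b]. /fompokaiwepuanub/ → fompogaiwebuanub.
Rule 3 (intervocalic voicing): no segment meets the environment; /fompogaiwebuanub/ is unchanged.
Rule 4 (post-nasal voicing): /p/ is a voiceless stop immediately after the nasal /m/, so it voices to [b]. /fompogaiwebuanub/ → fombogaiwebuanub.
Rule 5 (final devoicing): /b/ is a voiced stop in word-final position, so it devoices to [p]. /fombogaiwebuanub/ → fombogaiwebuanup.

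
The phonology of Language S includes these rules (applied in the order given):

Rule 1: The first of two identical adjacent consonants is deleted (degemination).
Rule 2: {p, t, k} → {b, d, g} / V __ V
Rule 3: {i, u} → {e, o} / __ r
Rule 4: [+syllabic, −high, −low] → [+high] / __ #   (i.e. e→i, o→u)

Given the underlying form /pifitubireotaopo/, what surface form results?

pifidubereodaobu

Rule 1 (degemination): no segment meets the environment; /pifitubireotaopo/ is unchanged.
Rule 2 (intervocalic voicing): /t/ is a voiceless stop between vowels /i/ and /u/, so it voices to [d]. /t/ is a voiceless stop between vowels /o/ and /a/, so it voices to [d]. /p/ is a voiceless stop between vowels /o/ and /o/, so it voices to [b]. /pifitubireotaopo/ → pifidubireodaobo.
Rule 3 (pre-rhotic lowering): /i/ is a high vowel immediately before /r/, so it lowers to [e]. /pifidubireodaobo/ → pifidubereodaobo.
Rule 4 (final vowel raising): /o/ is a mid vowel in word-final position, so it raises to [u]. /pifidubereodaobo/ → pifidubereodaobu.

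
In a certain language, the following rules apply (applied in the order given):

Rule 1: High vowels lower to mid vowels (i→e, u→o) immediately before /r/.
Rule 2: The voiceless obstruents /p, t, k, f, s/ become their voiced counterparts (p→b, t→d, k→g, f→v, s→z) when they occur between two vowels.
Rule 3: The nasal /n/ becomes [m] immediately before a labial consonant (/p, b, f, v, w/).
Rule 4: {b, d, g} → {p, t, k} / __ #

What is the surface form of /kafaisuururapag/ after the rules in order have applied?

kavaizuororabak

Rule 1 (pre-rhotic lowering): /u/ is a high vowel immediately before /r/, so it lowers to [o]. /u/ is a high vowel immediately before /r/, so it lowers to [o]. /kafaisuururapag/ → kafaisuororapag.
Rule 2 (intervocalic voicing): /f/ is a voiceless obstruent between vowels /a/ and /a/, so it voices to [v]. /s/ is a voiceless obstruent between vowels /i/ and /u/, so it voices to [z]. /p/ is a voiceless obstruent between vowels /a/ and /a/, so it voices to [b]. /kafaisuororapag/ → kavaizuororabag.
Rule 3 (nasal place assimilation): no segment meets the environment; /kavaizuororabag/ is unchanged.
Rule 4 (final devoicing): /g/ is a voiced stop in word-final position, so it devoices to [k]. /kavaizuororabag/ → kavaizuororabak.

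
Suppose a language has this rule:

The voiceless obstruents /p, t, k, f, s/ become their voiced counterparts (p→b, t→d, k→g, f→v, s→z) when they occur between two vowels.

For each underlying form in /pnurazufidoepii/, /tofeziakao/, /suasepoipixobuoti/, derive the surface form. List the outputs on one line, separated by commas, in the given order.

/pnurazufidoepii/: /f/ is a voiceless obstruent between vowels /u/ and /i/, so it voices to [v]. /p/ is a voiceless obstruent between vowels /e/ and /i/, so it voices to [b]. → [pnurazuvidoebii].
/tofeziakao/: /f/ is a voiceless obstruent between vowels /o/ and /e/, so it voices to [v]. /k/ is a voiceless obstruent between vowels /a/ and /a/, so it voices to [g]. → [toveziagao].
/suasepoipixobuoti/: /s/ is a voiceless obstruent between vowels /a/ and /e/, so it voices to [z]. /p/ is a voiceless obstruent between vowels /e/ and /o/, so it voices to [b]. /p/ is a voiceless obstruent between vowels /i/ and /i/, so it voices to [b]. /t/ is a voiceless obstruent between vowels /o/ and /i/, so it voices to [d]. → [suazeboibixobuodi].

pnurazuvidoebii, toveziagao, suazeboibixobuodi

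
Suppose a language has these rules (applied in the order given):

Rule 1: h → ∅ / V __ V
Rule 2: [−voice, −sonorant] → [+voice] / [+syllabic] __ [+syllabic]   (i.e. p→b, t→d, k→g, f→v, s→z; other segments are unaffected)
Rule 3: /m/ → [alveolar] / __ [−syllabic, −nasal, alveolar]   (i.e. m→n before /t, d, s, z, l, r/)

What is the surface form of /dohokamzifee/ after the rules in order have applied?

Rule 1 (intervocalic h-deletion): /h/ occurs between vowels /o/ and /o/, so it deletes. /dohokamzifee/ → dookamzifee.
Rule 2 (intervocalic voicing): /k/ is a voiceless obstruent between vowels /o/ and /a/, so it voices to [g]. /f/ is a voiceless obstruent between vowels /i/ and /e/, so it voices to [v]. /dookamzifee/ → doogamzivee.
Rule 3 (nasal place assimilation): /m/ precedes the alveolar consonant /z/, so it assimilates in place to [n]. /doogamzivee/ → dooganzivee.

dooganzivee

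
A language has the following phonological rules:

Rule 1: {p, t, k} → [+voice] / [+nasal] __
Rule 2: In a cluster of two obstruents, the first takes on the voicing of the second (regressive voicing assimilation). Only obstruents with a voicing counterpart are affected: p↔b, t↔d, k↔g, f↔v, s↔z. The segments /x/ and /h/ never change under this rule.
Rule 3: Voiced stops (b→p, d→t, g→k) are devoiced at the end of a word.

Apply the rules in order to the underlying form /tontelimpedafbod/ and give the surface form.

tondelimbedavbot

Rule 1 (post-nasal voicing): /t/ is a voiceless stop immediately after the nasal /n/, so it voices to [d]. /p/ is a voiceless stop immediately after the nasal /m/, so it voices to [b]. /tontelimpedafbod/ → tondelimbedafbod.
Rule 2 (regressive voicing assimilation): /f/ precedes the voiced obstruent /b/, so it voices to [v] by assimilation. /tondelimbedafbod/ → tondelimbedavbod.
Rule 3 (final devoicing): /d/ is a voiced stop in word-final position, so it devoices to [t]. /tondelimbedavbod/ → tondelimbedavbot.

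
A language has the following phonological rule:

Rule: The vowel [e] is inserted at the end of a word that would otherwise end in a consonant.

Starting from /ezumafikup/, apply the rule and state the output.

ezumafikupe

the form ends in the consonant /p/, so [e] is inserted word-finally.
Surface form: [ezumafikupe].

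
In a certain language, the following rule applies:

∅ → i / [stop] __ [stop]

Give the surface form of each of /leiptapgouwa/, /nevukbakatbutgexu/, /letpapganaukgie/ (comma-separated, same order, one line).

leipitapigouwa, nevukibakatibutigexu, letipapiganaukigie

/leiptapgouwa/: /p/ and /t/ form a stop–stop cluster, so [i] is inserted between them. /p/ and /g/ form a stop–stop cluster, so [i] is inserted between them. → [leipitapigouwa].
/nevukbakatbutgexu/: /k/ and /b/ form a stop–stop cluster, so [i] is inserted between them. /t/ and /b/ form a stop–stop cluster, so [i] is inserted between them. /t/ and /g/ form a stop–stop cluster, so [i] is inserted between them. → [nevukibakatibutigexu].
/letpapganaukgie/: /t/ and /p/ form a stop–stop cluster, so [i] is inserted between them. /p/ and /g/ form a stop–stop cluster, so [i] is inserted between them. /k/ and /g/ form a stop–stop cluster, so [i] is inserted between them. → [letipapiganaukigie].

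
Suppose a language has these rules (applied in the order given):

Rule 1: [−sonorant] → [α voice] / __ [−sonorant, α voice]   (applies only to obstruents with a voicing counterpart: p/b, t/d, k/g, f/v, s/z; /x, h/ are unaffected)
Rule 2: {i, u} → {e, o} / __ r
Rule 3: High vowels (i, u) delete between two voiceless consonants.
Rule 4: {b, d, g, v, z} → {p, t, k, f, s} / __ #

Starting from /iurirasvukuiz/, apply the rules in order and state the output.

Rule 1 (regressive voicing assimilation): /s/ precedes the voiced obstruent /v/, so it voices to [z] by assimilation. /iurirasvukuiz/ → iurirazvukuiz.
Rule 2 (pre-rhotic lowering): /u/ is a high vowel immediately before /r/, so it lowers to [o]. /i/ is a high vowel immediately before /r/, so it lowers to [e]. /iurirazvukuiz/ → iorerazvukuiz.
Rule 3 (high vowel syncope): no segment meets the environment; /iorerazvukuiz/ is unchanged.
Rule 4 (final devoicing): /z/ is a voiced obstruent in word-final position, so it devoices to [s]. /iorerazvukuiz/ → iorerazvukuis.

iorerazvukuis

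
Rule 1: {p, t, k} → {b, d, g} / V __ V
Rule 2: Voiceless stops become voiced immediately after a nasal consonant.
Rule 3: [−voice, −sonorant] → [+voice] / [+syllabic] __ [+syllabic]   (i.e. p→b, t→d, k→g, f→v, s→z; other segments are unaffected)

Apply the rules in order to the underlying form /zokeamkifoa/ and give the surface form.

zogeamgivoa

Rule 1 (intervocalic voicing): /k/ is a voiceless stop between vowels /o/ and /e/, so it voices to [g]. /zokeamkifoa/ → zogeamkifoa.
Rule 2 (post-nasal voicing): /k/ is a voiceless stop immediately after the nasal /m/, so it voices to [g]. /zogeamkifoa/ → zogeamgifoa.
Rule 3 (intervocalic voicing): /f/ is a voiceless obstruent between vowels /i/ and /o/, so it voices to [v]. /zogeamgifoa/ → zogeamgivoa.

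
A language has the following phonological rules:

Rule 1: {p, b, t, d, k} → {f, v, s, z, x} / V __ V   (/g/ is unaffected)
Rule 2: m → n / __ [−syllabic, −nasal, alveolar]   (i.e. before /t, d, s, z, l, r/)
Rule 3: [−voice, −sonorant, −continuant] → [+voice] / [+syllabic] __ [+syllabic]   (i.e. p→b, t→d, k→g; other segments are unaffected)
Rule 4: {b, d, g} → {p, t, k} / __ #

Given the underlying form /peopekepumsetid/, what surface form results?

Rule 1 (intervocalic spirantization): /p/ is a stop between vowels /o/ and /e/, so it spirantizes to the fricative [f]. /k/ is a stop between vowels /e/ and /e/, so it spirantizes to the fricative [x]. /p/ is a stop between vowels /e/ and /u/, so it spirantizes to the fricative [f]. /t/ is a stop between vowels /e/ and /i/, so it spirantizes to the fricative [s]. /peopekepumsetid/ → peofexefumsesid.
Rule 2 (nasal place assimilation): /m/ precedes the alveolar consonant /s/, so it assimilates in place to [n]. /peofexefumsesid/ → peofexefunsesid.
Rule 3 (intervocalic voicing): no segment meets the environment; /peofexefunsesid/ is unchanged.
Rule 4 (final devoicing): /d/ is a voiced stop in word-final position, so it devoices to [t]. /peofexefunsesid/ → peofexefunsesit.

peofexefunsesit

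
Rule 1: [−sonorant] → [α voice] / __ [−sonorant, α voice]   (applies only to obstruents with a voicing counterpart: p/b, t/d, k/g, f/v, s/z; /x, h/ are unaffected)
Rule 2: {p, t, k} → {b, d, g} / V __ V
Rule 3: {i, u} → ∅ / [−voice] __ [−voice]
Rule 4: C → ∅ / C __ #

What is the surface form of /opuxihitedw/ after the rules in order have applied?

Rule 1 (regressive voicing assimilation): no segment meets the environment; /opuxihitedw/ is unchanged.
Rule 2 (intervocalic voicing): /p/ is a voiceless stop between vowels /o/ and /u/, so it voices to [b]. /t/ is a voiceless stop between vowels /i/ and /e/, so it voices to [d]. /opuxihitedw/ → obuxihidedw.
Rule 3 (high vowel syncope): /i/ is a high vowel flanked by voiceless consonants /x/ and /h/, so it deletes. /obuxihidedw/ → obuxhidedw.
Rule 4 (final cluster simplification): /w/ is the second consonant of a word-final cluster /dw/, so it deletes. /obuxhidedw/ → obuxhided.

obuxhided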